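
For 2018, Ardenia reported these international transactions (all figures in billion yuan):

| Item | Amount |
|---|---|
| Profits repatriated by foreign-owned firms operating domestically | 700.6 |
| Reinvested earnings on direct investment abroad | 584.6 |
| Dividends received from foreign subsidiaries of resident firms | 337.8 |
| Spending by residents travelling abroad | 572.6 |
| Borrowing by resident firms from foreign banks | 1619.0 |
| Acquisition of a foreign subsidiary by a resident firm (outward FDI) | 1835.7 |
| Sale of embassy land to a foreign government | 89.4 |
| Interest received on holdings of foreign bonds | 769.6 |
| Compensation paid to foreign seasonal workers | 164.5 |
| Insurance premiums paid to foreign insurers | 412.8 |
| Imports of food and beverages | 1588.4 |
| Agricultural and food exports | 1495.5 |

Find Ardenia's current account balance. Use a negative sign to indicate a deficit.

Goods: -1588.4 + 1495.5 = -92.9
Services: -572.6 - 412.8 = -985.4
Primary income: -700.6 + 769.6 + 584.6 + 337.8 - 164.5 = 826.9
Current account = (-92.9) + (-985.4) + 826.9 = -251.4
(Excluded from the current account — financial account: borrowing by resident firms from foreign banks 1619.0, acquisition of a foreign subsidiary by a resident firm (outward FDI) 1835.7; capital account: sale of embassy land to a foreign government 89.4.)

-251.4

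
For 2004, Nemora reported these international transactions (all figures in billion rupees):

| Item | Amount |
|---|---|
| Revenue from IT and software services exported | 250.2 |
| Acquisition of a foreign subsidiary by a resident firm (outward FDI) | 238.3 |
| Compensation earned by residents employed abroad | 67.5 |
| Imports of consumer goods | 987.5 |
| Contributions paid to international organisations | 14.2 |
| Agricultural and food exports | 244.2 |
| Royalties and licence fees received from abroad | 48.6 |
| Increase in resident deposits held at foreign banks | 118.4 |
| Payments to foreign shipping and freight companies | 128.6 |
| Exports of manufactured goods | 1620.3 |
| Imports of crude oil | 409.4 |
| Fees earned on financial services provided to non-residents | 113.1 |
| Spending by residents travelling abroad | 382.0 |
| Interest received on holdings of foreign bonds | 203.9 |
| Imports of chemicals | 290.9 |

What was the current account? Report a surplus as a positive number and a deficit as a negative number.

335.2

Goods: -987.5 - 290.9 - 409.4 + 244.2 + 1620.3 = 176.7
Services: 113.1 + 250.2 - 128.6 + 48.6 - 382.0 = -98.7
Primary income: 203.9 + 67.5 = 271.4
Secondary income: -14.2
Current account = 176.7 + (-98.7) + 271.4 + (-14.2) = 335.2
(Excluded from the current account — financial account: acquisition of a foreign subsidiary by a resident firm (outward FDI) 238.3, increase in resident deposits held at foreign banks 118.4.)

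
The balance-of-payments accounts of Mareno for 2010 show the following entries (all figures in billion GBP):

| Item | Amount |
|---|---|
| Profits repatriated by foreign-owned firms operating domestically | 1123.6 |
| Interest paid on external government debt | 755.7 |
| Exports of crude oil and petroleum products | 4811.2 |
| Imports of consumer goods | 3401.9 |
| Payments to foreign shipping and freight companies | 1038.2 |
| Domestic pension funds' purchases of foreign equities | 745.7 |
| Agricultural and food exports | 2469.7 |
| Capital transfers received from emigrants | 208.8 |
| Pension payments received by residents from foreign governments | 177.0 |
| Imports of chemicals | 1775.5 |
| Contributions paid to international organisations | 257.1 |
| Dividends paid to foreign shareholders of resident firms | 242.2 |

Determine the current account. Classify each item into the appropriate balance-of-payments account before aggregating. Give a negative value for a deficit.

Goods: 4811.2 - 3401.9 + 2469.7 - 1775.5 = 2103.5
Services: -1038.2
Primary income: -242.2 - 755.7 - 1123.6 = -2121.5
Secondary income: 177.0 - 257.1 = -80.1
Current account = 2103.5 + (-1038.2) + (-2121.5) + (-80.1) = -1136.3
(Excluded from the current account — financial account: domestic pension funds' purchases of foreign equities 745.7; capital account: capital transfers received from emigrants 208.8.)

-1136.3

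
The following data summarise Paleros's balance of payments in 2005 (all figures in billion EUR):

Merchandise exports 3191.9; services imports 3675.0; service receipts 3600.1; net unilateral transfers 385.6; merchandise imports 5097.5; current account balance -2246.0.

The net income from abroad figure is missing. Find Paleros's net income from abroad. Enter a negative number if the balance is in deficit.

-651.1

Current account = goods balance + services balance + net primary income + net secondary income
Sum of the known components = -1594.9
Net income from abroad = CA - (known components) = -2246.0 - (-1594.9) = -651.1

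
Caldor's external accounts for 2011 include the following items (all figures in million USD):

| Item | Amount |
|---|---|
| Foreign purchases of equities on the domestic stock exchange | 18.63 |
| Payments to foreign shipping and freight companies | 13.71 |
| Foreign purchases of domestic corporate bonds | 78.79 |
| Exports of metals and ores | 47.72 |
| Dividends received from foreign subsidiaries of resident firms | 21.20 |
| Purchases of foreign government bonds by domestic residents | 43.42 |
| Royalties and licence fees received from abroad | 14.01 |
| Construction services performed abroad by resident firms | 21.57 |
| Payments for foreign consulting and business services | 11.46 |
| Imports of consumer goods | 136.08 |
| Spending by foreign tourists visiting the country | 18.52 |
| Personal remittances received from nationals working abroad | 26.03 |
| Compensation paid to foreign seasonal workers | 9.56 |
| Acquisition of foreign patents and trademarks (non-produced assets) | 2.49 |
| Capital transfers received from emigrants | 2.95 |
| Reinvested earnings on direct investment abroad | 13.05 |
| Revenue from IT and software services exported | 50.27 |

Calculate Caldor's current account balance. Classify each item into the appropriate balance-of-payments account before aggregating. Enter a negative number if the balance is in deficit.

41.56

Goods: -136.08 + 47.72 = -88.36
Services: 18.52 - 11.46 + 14.01 + 50.27 - 13.71 + 21.57 = 79.20
Primary income: -9.56 + 13.05 + 21.20 = 24.69
Secondary income: 26.03
Current account = (-88.36) + 79.20 + 24.69 + 26.03 = 41.56
(Excluded from the current account — financial account: foreign purchases of equities on the domestic stock exchange 18.63, foreign purchases of domestic corporate bonds 78.79, purchases of foreign government bonds by domestic residents 43.42; capital account: acquisition of foreign patents and trademarks (non-produced assets) 2.49, capital transfers received from emigrants 2.95.)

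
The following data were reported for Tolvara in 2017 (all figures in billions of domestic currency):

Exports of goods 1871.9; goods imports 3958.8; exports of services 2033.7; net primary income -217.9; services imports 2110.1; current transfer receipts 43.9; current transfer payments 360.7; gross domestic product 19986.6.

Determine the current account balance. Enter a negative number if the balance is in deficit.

-2698.0

Goods balance = 1871.9 - 3958.8 = -2086.9
Services balance = 2033.7 - 2110.1 = -76.4
Trade balance (goods + services) = -2086.9 + (-76.4) = -2163.3
Net primary income = -217.9
Net secondary income = 43.9 - 360.7 = -316.8
Current account = -2163.3 + (-217.9) + (-316.8) = -2698.0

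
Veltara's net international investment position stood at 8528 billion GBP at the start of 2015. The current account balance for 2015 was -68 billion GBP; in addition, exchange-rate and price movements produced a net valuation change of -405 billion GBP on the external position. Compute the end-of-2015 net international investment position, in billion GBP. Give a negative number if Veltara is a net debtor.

8055

Change in NIIP = current account + net valuation change = -68 + (-405) = -473
End-of-year NIIP = 8528 + (-473) = 8055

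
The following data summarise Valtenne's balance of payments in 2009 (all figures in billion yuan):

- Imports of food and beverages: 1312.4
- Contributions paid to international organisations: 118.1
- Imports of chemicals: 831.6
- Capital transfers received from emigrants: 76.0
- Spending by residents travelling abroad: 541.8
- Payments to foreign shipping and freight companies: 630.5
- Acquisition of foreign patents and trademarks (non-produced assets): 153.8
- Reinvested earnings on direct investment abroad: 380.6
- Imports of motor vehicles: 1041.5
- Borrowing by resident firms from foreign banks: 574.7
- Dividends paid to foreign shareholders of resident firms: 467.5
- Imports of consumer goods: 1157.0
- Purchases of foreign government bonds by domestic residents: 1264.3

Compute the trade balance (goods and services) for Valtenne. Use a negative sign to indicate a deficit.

-5514.8

Goods: -1312.4 - 1041.5 - 1157.0 - 831.6 = -4342.5
Services: -541.8 - 630.5 = -1172.3
Trade balance = -4342.5 + (-1172.3) = -5514.8
(Excluded from the trade balance — secondary income: contributions paid to international organisations 118.1; capital account: capital transfers received from emigrants 76.0, acquisition of foreign patents and trademarks (non-produced assets) 153.8; primary income: reinvested earnings on direct investment abroad 380.6, dividends paid to foreign shareholders of resident firms 467.5; financial account: borrowing by resident firms from foreign banks 574.7, purchases of foreign government bonds by domestic residents 1264.3.)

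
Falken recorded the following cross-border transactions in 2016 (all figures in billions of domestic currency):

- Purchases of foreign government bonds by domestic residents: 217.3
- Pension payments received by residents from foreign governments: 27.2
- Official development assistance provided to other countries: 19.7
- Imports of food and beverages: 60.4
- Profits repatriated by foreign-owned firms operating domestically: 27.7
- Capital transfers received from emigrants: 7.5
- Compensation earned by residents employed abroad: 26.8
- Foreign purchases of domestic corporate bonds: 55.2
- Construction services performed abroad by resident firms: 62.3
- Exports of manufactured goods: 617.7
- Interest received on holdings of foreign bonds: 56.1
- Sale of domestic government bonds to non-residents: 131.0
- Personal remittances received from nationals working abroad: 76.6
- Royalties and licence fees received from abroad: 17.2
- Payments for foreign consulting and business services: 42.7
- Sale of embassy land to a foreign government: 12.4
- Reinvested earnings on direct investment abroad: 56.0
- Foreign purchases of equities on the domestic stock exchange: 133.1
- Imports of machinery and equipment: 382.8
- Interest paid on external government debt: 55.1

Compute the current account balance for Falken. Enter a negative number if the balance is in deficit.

351.5

Goods: 617.7 - 60.4 - 382.8 = 174.5
Services: 17.2 - 42.7 + 62.3 = 36.8
Primary income: -27.7 - 55.1 + 26.8 + 56.0 + 56.1 = 56.1
Secondary income: 27.2 - 19.7 + 76.6 = 84.1
Current account = 174.5 + 36.8 + 56.1 + 84.1 = 351.5
(Excluded from the current account — financial account: purchases of foreign government bonds by domestic residents 217.3, foreign purchases of domestic corporate bonds 55.2, sale of domestic government bonds to non-residents 131.0, foreign purchases of equities on the domestic stock exchange 133.1; capital account: capital transfers received from emigrants 7.5, sale of embassy land to a foreign government 12.4.)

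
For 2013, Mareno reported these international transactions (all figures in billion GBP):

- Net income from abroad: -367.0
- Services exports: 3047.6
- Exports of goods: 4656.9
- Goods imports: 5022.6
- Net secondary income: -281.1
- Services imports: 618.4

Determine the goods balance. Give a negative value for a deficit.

Goods balance = 4656.9 - 5022.6 = -365.7

-365.7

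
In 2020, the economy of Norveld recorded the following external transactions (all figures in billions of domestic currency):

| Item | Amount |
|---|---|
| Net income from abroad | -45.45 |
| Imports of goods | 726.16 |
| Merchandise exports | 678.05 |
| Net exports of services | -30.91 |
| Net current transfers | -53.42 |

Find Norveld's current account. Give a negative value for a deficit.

Goods balance = 678.05 - 726.16 = -48.11
Services balance = -30.91
Trade balance (goods + services) = -48.11 + (-30.91) = -79.02
Net primary income = -45.45
Net secondary income = -53.42
Current account = -79.02 + (-45.45) + (-53.42) = -177.89

-177.89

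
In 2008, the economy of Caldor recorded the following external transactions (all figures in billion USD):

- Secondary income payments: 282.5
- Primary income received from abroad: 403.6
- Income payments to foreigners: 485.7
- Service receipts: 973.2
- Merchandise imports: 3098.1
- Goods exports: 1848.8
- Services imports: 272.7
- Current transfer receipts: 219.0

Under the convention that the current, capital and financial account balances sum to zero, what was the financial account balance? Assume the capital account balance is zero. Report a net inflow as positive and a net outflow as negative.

694.4

Goods balance = 1848.8 - 3098.1 = -1249.3
Services balance = 973.2 - 272.7 = 700.5
Trade balance (goods + services) = -1249.3 + 700.5 = -548.8
Net primary income = 403.6 - 485.7 = -82.1
Net secondary income = 219.0 - 282.5 = -63.5
Current account = -548.8 + (-82.1) + (-63.5) = -694.4
Financial account = -(-694.4) = 694.4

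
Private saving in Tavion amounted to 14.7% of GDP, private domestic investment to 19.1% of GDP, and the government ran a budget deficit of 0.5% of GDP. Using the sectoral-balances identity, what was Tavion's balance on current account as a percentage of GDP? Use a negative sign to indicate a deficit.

By the sectoral-balances identity, CA = (S_private - I) + (T - G).
Private balance = 14.7 - 19.1 = -4.4
Government balance (T - G) = -0.5
CA = -4.4 + (-0.5) = -4.9

-4.9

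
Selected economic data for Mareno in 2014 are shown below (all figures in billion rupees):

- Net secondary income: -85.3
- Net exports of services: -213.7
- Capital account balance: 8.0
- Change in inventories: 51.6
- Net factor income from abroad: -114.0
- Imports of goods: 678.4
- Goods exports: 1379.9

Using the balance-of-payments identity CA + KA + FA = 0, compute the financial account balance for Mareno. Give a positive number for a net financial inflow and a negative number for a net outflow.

Goods balance = 1379.9 - 678.4 = 701.5
Services balance = -213.7
Trade balance (goods + services) = 701.5 + (-213.7) = 487.8
Net primary income = -114.0
Net secondary income = -85.3
Current account = 487.8 + (-114.0) + (-85.3) = 288.5
Financial account = -(288.5 + 8.0) = -296.5

-296.5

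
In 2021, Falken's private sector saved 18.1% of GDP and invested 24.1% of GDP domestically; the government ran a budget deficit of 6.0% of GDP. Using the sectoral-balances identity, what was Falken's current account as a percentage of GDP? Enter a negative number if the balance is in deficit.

By the sectoral-balances identity, CA = (S_private - I) + (T - G).
Private balance = 18.1 - 24.1 = -6.0
Government balance (T - G) = -6.0
CA = -6.0 + (-6.0) = -12.0

-12.0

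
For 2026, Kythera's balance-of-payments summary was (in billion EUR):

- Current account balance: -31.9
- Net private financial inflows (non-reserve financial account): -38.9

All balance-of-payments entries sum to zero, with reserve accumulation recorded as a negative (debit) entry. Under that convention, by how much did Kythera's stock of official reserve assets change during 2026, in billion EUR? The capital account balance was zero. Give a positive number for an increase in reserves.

-70.8

Official reserve transactions balance = -((-31.9) + (-38.9)) = 70.8
An accumulation of reserves is recorded as a debit (negative entry), so the change in the stock of reserves is the negative of that balance.
Change in official reserves = -(70.8) = -70.8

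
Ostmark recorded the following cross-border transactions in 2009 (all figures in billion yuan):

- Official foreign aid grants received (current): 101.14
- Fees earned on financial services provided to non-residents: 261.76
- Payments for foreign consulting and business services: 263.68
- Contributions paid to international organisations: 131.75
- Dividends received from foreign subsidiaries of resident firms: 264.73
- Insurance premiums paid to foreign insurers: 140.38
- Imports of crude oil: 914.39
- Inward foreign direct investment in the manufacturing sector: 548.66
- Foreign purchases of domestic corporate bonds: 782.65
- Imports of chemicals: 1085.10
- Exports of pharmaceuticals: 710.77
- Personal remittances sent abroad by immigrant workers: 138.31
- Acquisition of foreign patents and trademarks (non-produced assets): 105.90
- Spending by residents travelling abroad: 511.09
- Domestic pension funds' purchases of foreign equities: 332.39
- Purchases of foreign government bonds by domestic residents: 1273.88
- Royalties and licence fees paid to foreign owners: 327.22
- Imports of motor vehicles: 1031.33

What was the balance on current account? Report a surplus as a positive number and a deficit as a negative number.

Goods: -914.39 + 710.77 - 1085.10 - 1031.33 = -2320.05
Services: -511.09 - 327.22 - 140.38 + 261.76 - 263.68 = -980.61
Primary income: 264.73
Secondary income: 101.14 - 131.75 - 138.31 = -168.92
Current account = (-2320.05) + (-980.61) + 264.73 + (-168.92) = -3204.85
(Excluded from the current account — financial account: inward foreign direct investment in the manufacturing sector 548.66, foreign purchases of domestic corporate bonds 782.65, domestic pension funds' purchases of foreign equities 332.39, purchases of foreign government bonds by domestic residents 1273.88; capital account: acquisition of foreign patents and trademarks (non-produced assets) 105.90.)

-3204.85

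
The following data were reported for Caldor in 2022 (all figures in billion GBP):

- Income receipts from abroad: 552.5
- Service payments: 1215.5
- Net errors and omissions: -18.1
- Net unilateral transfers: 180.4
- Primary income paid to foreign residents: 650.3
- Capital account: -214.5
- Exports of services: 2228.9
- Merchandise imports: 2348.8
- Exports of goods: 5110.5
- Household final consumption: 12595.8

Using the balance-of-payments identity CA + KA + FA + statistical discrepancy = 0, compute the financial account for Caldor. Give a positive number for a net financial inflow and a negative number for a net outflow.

Goods balance = 5110.5 - 2348.8 = 2761.7
Services balance = 2228.9 - 1215.5 = 1013.4
Trade balance (goods + services) = 2761.7 + 1013.4 = 3775.1
Net primary income = 552.5 - 650.3 = -97.8
Net secondary income = 180.4
Current account = 3775.1 + (-97.8) + 180.4 = 3857.7
Financial account = -(3857.7 + (-214.5) + (-18.1)) = -3625.1

-3625.1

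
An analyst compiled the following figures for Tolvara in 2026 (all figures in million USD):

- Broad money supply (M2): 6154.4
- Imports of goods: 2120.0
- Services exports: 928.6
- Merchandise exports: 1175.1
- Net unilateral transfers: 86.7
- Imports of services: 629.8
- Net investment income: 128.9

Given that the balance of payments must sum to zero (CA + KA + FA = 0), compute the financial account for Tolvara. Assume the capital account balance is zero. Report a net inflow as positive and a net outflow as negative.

430.5

Goods balance = 1175.1 - 2120.0 = -944.9
Services balance = 928.6 - 629.8 = 298.8
Trade balance (goods + services) = -944.9 + 298.8 = -646.1
Net primary income = 128.9
Net secondary income = 86.7
Current account = -646.1 + 128.9 + 86.7 = -430.5
Financial account = -(-430.5) = 430.5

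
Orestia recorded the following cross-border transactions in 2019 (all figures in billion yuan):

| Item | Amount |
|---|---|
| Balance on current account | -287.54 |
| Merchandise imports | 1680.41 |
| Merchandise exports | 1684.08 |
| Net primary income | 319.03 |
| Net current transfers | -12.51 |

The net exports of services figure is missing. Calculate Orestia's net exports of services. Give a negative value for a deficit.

Current account = goods balance + services balance + net primary income + net secondary income
Sum of the known components = 310.19
Net exports of services = CA - (known components) = -287.54 - 310.19 = -597.73

-597.73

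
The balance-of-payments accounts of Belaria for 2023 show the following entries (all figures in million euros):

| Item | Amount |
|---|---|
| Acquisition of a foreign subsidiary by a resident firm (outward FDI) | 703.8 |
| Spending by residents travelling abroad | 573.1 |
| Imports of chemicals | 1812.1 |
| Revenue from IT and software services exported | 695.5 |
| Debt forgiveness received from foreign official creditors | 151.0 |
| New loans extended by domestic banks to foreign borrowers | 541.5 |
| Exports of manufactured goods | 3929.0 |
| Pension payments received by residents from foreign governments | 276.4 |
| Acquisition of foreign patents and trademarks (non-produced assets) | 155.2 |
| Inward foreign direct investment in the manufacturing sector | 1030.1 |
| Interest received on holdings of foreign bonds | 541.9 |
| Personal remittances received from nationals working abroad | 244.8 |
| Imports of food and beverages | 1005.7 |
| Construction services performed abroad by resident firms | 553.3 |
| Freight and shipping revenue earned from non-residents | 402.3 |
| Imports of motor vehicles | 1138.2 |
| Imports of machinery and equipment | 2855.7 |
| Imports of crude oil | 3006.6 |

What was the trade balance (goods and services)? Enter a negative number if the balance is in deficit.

Goods: 3929.0 - 1138.2 - 3006.6 - 1812.1 - 2855.7 - 1005.7 = -5889.3
Services: 553.3 + 402.3 + 695.5 - 573.1 = 1078.0
Trade balance = -5889.3 + 1078.0 = -4811.3
(Excluded from the trade balance — financial account: acquisition of a foreign subsidiary by a resident firm (outward FDI) 703.8, new loans extended by domestic banks to foreign borrowers 541.5, inward foreign direct investment in the manufacturing sector 1030.1; capital account: debt forgiveness received from foreign official creditors 151.0, acquisition of foreign patents and trademarks (non-produced assets) 155.2; secondary income: pension payments received by residents from foreign governments 276.4, personal remittances received from nationals working abroad 244.8; primary income: interest received on holdings of foreign bonds 541.9.)

-4811.3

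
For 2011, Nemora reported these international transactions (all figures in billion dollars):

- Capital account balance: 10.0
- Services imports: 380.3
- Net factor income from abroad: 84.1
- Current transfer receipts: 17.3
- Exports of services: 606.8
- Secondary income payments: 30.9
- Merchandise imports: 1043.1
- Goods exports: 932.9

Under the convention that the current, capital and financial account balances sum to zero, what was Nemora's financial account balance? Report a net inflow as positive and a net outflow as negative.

-196.8

Goods balance = 932.9 - 1043.1 = -110.2
Services balance = 606.8 - 380.3 = 226.5
Trade balance (goods + services) = -110.2 + 226.5 = 116.3
Net primary income = 84.1
Net secondary income = 17.3 - 30.9 = -13.6
Current account = 116.3 + 84.1 + (-13.6) = 186.8
Financial account = -(186.8 + 10.0) = -196.8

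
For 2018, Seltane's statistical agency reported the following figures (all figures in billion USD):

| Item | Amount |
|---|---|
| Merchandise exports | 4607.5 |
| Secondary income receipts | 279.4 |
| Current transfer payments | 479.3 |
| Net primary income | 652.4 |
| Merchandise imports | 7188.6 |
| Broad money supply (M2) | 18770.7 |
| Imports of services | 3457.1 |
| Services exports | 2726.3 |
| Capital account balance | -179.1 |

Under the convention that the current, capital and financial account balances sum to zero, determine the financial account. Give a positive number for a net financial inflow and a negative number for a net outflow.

3038.5

Goods balance = 4607.5 - 7188.6 = -2581.1
Services balance = 2726.3 - 3457.1 = -730.8
Trade balance (goods + services) = -2581.1 + (-730.8) = -3311.9
Net primary income = 652.4
Net secondary income = 279.4 - 479.3 = -199.9
Current account = -3311.9 + 652.4 + (-199.9) = -2859.4
Financial account = -(-2859.4 + (-179.1)) = 3038.5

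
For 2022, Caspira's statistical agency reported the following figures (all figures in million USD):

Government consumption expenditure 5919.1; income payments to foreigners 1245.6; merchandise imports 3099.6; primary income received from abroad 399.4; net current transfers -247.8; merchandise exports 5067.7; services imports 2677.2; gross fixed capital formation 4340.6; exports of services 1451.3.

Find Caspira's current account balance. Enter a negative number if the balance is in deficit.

Goods balance = 5067.7 - 3099.6 = 1968.1
Services balance = 1451.3 - 2677.2 = -1225.9
Trade balance (goods + services) = 1968.1 + (-1225.9) = 742.2
Net primary income = 399.4 - 1245.6 = -846.2
Net secondary income = -247.8
Current account = 742.2 + (-846.2) + (-247.8) = -351.8

-351.8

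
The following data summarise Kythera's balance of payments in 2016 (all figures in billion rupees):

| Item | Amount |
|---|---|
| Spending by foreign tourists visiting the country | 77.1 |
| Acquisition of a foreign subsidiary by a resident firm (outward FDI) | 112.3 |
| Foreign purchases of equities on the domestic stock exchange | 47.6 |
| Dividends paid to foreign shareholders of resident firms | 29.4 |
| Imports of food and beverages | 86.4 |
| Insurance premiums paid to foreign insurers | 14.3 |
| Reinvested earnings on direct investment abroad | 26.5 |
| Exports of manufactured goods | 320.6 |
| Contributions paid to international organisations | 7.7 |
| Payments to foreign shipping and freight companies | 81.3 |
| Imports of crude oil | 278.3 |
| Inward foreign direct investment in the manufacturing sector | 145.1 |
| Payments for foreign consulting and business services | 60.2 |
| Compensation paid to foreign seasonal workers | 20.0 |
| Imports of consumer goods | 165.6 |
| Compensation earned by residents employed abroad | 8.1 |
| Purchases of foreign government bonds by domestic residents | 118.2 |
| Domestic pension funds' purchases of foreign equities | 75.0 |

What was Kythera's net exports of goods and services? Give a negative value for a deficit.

Goods: -86.4 - 165.6 + 320.6 - 278.3 = -209.7
Services: 77.1 - 81.3 - 60.2 - 14.3 = -78.7
Trade balance = -209.7 + (-78.7) = -288.4
(Excluded from the trade balance — financial account: acquisition of a foreign subsidiary by a resident firm (outward FDI) 112.3, foreign purchases of equities on the domestic stock exchange 47.6, inward foreign direct investment in the manufacturing sector 145.1, purchases of foreign government bonds by domestic residents 118.2, domestic pension funds' purchases of foreign equities 75.0; primary income: dividends paid to foreign shareholders of resident firms 29.4, reinvested earnings on direct investment abroad 26.5, compensation paid to foreign seasonal workers 20.0, compensation earned by residents employed abroad 8.1; secondary income: contributions paid to international organisations 7.7.)

-288.4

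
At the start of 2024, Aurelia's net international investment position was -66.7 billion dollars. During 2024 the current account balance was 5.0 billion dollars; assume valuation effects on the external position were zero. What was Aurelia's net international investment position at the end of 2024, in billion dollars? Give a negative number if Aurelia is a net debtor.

-61.7

With no valuation effects, change in NIIP = current account = 5.0
End-of-year NIIP = -66.7 + 5.0 = -61.7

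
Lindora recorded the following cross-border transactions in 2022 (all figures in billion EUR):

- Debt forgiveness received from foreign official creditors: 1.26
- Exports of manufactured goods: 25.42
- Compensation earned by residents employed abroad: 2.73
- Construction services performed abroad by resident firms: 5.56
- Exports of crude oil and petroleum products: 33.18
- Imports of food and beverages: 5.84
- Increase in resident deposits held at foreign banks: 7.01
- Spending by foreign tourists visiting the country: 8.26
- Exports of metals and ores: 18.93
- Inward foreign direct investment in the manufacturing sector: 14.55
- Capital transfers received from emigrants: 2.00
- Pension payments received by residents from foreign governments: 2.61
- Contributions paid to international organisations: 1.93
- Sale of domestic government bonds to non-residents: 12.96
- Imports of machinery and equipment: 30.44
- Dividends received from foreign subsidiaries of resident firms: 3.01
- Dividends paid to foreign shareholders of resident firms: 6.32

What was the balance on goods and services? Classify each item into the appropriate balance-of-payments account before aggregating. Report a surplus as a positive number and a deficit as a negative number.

55.07

Goods: 25.42 + 33.18 + 18.93 - 30.44 - 5.84 = 41.25
Services: 8.26 + 5.56 = 13.82
Trade balance = 41.25 + 13.82 = 55.07
(Excluded from the trade balance — capital account: debt forgiveness received from foreign official creditors 1.26, capital transfers received from emigrants 2.00; primary income: compensation earned by residents employed abroad 2.73, dividends received from foreign subsidiaries of resident firms 3.01, dividends paid to foreign shareholders of resident firms 6.32; financial account: increase in resident deposits held at foreign banks 7.01, inward foreign direct investment in the manufacturing sector 14.55, sale of domestic government bonds to non-residents 12.96; secondary income: pension payments received by residents from foreign governments 2.61, contributions paid to international organisations 1.93.)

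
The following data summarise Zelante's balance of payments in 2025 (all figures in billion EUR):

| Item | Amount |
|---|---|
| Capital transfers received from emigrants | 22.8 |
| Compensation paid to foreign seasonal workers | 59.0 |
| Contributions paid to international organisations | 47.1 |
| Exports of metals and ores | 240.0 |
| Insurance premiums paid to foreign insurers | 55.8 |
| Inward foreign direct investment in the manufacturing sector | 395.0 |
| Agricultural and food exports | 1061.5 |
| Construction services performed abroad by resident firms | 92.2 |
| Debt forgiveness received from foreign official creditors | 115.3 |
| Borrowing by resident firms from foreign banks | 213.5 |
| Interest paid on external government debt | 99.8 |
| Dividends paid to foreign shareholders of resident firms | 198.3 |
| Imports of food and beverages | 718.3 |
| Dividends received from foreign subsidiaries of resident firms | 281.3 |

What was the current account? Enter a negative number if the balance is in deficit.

496.7

Goods: 240.0 + 1061.5 - 718.3 = 583.2
Services: 92.2 - 55.8 = 36.4
Primary income: -99.8 - 198.3 + 281.3 - 59.0 = -75.8
Secondary income: -47.1
Current account = 583.2 + 36.4 + (-75.8) + (-47.1) = 496.7
(Excluded from the current account — capital account: capital transfers received from emigrants 22.8, debt forgiveness received from foreign official creditors 115.3; financial account: inward foreign direct investment in the manufacturing sector 395.0, borrowing by resident firms from foreign banks 213.5.)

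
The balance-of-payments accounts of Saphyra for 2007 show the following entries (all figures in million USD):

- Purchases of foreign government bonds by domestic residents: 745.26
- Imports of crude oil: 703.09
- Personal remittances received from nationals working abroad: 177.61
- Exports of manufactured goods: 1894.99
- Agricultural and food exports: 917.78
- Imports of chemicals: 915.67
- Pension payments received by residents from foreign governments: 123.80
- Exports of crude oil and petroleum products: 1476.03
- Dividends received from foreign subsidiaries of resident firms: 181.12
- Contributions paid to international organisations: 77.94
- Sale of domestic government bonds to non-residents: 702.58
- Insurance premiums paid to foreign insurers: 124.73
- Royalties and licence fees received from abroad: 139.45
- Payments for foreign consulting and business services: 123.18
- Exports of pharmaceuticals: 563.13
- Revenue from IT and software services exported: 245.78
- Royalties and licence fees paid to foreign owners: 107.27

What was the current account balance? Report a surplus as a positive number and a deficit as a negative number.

Goods: -703.09 - 915.67 + 563.13 + 1476.03 + 917.78 + 1894.99 = 3233.17
Services: -107.27 + 139.45 + 245.78 - 124.73 - 123.18 = 30.05
Primary income: 181.12
Secondary income: -77.94 + 123.80 + 177.61 = 223.47
Current account = 3233.17 + 30.05 + 181.12 + 223.47 = 3667.81
(Excluded from the current account — financial account: purchases of foreign government bonds by domestic residents 745.26, sale of domestic government bonds to non-residents 702.58.)

3667.81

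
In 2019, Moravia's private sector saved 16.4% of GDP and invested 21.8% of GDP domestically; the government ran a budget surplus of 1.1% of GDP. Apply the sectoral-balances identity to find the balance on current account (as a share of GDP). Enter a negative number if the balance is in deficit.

-4.3

By the sectoral-balances identity, CA = (S_private - I) + (T - G).
Private balance = 16.4 - 21.8 = -5.4
Government balance (T - G) = 1.1
CA = -5.4 + 1.1 = -4.3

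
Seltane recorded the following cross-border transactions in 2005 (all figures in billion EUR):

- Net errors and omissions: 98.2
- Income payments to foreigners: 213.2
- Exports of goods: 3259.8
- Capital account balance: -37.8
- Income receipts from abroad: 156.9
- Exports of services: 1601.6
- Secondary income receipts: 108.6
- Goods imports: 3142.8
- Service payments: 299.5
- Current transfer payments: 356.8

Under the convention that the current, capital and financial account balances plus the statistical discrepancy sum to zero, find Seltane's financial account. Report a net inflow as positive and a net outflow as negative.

Goods balance = 3259.8 - 3142.8 = 117.0
Services balance = 1601.6 - 299.5 = 1302.1
Trade balance (goods + services) = 117.0 + 1302.1 = 1419.1
Net primary income = 156.9 - 213.2 = -56.3
Net secondary income = 108.6 - 356.8 = -248.2
Current account = 1419.1 + (-56.3) + (-248.2) = 1114.6
Financial account = -(1114.6 + (-37.8) + 98.2) = -1175.0

-1175.0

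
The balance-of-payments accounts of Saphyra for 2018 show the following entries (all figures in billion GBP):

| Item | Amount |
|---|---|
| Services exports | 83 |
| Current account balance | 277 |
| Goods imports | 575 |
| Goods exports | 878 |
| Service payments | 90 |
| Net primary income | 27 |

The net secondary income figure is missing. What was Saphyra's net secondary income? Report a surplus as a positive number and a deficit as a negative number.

-46

Current account = goods balance + services balance + net primary income + net secondary income
Sum of the known components = 323
Net secondary income = CA - (known components) = 277 - 323 = -46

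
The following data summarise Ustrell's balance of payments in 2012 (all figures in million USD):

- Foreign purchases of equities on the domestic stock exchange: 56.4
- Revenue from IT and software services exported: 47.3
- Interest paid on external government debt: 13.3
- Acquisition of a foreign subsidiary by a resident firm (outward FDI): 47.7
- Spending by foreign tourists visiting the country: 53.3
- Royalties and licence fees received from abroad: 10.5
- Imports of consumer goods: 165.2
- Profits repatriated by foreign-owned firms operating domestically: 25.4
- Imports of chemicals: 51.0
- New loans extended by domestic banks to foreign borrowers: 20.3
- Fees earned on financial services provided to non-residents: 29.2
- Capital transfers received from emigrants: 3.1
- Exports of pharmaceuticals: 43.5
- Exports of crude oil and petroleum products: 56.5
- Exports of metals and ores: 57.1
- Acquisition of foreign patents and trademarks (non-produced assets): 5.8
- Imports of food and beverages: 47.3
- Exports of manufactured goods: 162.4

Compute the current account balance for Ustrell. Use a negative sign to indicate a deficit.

157.6

Goods: 57.1 + 43.5 + 56.5 - 165.2 + 162.4 - 47.3 - 51.0 = 56.0
Services: 47.3 + 10.5 + 53.3 + 29.2 = 140.3
Primary income: -25.4 - 13.3 = -38.7
Current account = 56.0 + 140.3 + (-38.7) = 157.6
(Excluded from the current account — financial account: foreign purchases of equities on the domestic stock exchange 56.4, acquisition of a foreign subsidiary by a resident firm (outward FDI) 47.7, new loans extended by domestic banks to foreign borrowers 20.3; capital account: capital transfers received from emigrants 3.1, acquisition of foreign patents and trademarks (non-produced assets) 5.8.)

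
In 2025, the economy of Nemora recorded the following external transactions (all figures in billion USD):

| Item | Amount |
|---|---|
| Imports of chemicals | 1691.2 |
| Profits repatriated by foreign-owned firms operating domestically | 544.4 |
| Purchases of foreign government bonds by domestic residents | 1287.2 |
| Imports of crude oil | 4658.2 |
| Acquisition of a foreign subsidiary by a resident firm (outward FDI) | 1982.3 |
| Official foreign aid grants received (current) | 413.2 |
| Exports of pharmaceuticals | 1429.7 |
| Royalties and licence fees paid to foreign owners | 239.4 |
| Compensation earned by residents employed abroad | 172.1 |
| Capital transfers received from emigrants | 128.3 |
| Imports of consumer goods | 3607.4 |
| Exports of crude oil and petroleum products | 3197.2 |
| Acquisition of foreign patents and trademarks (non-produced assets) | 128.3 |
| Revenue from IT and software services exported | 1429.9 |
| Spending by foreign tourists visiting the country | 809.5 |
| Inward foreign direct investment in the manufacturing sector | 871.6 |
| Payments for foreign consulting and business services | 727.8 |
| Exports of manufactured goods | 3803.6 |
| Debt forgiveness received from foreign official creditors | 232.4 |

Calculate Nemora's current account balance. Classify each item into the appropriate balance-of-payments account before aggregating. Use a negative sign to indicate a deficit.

Goods: -1691.2 + 1429.7 - 4658.2 + 3803.6 - 3607.4 + 3197.2 = -1526.3
Services: -727.8 + 809.5 + 1429.9 - 239.4 = 1272.2
Primary income: 172.1 - 544.4 = -372.3
Secondary income: 413.2
Current account = (-1526.3) + 1272.2 + (-372.3) + 413.2 = -213.2
(Excluded from the current account — financial account: purchases of foreign government bonds by domestic residents 1287.2, acquisition of a foreign subsidiary by a resident firm (outward FDI) 1982.3, inward foreign direct investment in the manufacturing sector 871.6; capital account: capital transfers received from emigrants 128.3, acquisition of foreign patents and trademarks (non-produced assets) 128.3, debt forgiveness received from foreign official creditors 232.4.)

-213.2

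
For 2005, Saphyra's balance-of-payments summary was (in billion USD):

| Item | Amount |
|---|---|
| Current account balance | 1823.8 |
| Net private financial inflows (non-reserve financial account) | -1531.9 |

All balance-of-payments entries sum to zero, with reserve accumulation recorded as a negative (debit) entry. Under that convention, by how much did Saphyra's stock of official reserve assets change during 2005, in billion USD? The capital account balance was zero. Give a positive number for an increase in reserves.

291.9

Official reserve transactions balance = -(1823.8 + (-1531.9)) = -291.9
An accumulation of reserves is recorded as a debit (negative entry), so the change in the stock of reserves is the negative of that balance.
Change in official reserves = -(-291.9) = 291.9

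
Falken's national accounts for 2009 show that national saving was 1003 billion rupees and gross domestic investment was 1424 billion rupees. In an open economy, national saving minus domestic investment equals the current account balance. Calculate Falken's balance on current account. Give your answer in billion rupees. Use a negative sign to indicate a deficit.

CA = S - I = 1003 - 1424 = -421

-421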